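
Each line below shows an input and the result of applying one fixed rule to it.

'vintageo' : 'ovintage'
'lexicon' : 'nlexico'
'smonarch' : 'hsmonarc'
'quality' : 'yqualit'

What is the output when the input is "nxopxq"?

qnxopx

In each case the input is transformed by: move the last character to the front.
Applying that to "nxopxq" gives "qnxopx".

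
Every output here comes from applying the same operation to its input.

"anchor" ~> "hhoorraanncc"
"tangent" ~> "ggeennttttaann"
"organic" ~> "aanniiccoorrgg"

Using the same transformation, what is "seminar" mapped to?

Each output is the input with this applied: move the first 3 characters to the end (rotate left by 3), then double every character.
On "seminar": the first step gives "inarsem", and the second then gives "iinnaarrsseemm".

iinnaarrsseemm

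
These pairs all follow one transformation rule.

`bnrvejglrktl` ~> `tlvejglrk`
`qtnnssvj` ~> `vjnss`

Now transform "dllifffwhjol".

olifffwhj

The transformation: delete the first 3 characters, then move the last 2 characters to the front (rotate right by 2).
Applying both steps to "dllifffwhjol": "ifffwhjol", then "olifffwhj".
(Check on "qtnnssvj": → "nssvj" → "vjnss" ✓)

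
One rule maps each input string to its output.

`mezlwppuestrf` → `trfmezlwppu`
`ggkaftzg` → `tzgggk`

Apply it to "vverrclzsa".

The rule is to move the last 3 characters to the front (rotate right by 3), then delete the last 2 characters.
For "vverrclzsa", step one produces "zsavverrcl"; step two turns that into "zsavverr".

zsavverr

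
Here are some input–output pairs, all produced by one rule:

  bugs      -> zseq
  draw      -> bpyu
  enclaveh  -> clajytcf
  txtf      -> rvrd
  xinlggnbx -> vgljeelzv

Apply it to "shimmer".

qfgkkcp

The pattern: shift every letter 2 places backward in the alphabet (wrapping around).
Doing the same to "shimmer": "qfgkkcp".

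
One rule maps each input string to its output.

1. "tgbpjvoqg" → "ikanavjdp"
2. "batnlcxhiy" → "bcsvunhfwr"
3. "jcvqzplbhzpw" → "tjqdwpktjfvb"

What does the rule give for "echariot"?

cinywbul

The rule is to shift every letter 6 places backward in the alphabet (wrapping around), then move the last 3 characters to the front (rotate right by 3).
On "echariot": the first step gives "ywbulcin", and the second then gives "cinywbul".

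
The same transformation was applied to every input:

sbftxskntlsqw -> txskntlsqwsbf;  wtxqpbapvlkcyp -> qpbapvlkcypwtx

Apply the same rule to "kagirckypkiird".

Rule — move the first 3 characters to the end (rotate left by 3).
"kagirckypkiird" → "irckypkiirdkag".

irckypkiirdkag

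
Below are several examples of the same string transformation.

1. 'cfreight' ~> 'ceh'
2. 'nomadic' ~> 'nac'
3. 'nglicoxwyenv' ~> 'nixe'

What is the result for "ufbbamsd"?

ubs

In each case the input is transformed by: keep one character in every 3, starting at position 1 (positions 1st, 4th, 7th, ...).
Doing the same to "ufbbamsd": "ubs".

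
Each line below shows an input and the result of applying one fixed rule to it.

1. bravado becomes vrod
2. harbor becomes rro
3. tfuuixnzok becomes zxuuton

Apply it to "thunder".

Looking at the pairs, the operation is to sort the characters into reverse alphabetical order, then delete the last 3 characters.
Applying both steps to "thunder": "utrnhed", then "utrn".

utrn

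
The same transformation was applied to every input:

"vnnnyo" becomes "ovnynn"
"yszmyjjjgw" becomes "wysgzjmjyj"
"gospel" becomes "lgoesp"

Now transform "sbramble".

Rule — swap the first and last characters, then take characters alternately from the front and the back (1st, last, 2nd, 2nd-last, ...).
"sbramble" → "esblrbam".

esblrbam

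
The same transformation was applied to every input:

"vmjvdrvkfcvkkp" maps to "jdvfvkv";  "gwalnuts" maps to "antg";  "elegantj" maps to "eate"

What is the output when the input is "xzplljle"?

The rule is to move the first character to the end, then keep every other character starting from the second (positions 2nd, 4th, 6th, ...).
For "xzplljle", step one produces "zplljlex"; step two turns that into "pllx".

pllx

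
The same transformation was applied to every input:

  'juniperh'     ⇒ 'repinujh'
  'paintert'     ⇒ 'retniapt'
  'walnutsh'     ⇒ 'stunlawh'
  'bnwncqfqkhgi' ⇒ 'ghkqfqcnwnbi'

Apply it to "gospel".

The rule is to reverse the string, then move the first character to the end.
Working it through for "gospel": intermediate "lepsog", final "epsogl".

epsogl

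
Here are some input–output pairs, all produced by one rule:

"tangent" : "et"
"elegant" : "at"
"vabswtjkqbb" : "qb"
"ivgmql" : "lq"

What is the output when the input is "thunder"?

The rule is to swap each adjacent pair of characters (1↔2, 3↔4, ...), then keep only the last 2 characters.
On "thunder": the first step gives "htnuedr", and the second then gives "dr".
(Check on "tangent": → "atgnnet" → "et" ✓)

dr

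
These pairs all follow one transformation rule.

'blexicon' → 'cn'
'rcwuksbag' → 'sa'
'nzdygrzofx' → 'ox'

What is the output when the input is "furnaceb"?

cb

What's happening: keep every other character starting from the second (positions 2nd, 4th, 6th, ...), then keep only the last 2 characters.
Working it through for "furnaceb": intermediate "uncb", final "cb".
(Check on "rcwuksbag": → "cusa" → "sa" ✓)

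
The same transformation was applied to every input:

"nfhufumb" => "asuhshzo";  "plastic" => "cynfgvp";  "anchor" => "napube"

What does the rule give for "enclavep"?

The pattern: shift every letter 13 places forward in the alphabet (wrapping around) — i.e. ROT13.
On "enclavep" that produces "rapynirc".

rapynirc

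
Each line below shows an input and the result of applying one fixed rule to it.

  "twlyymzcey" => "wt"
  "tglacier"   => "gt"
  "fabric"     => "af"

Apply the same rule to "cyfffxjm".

What's happening: swap each adjacent pair of characters (1↔2, 3↔4, ...), then keep only the first 2 characters.
Working it through for "cyfffxjm": intermediate "ycffxfmj", final "yc".
(Check on "fabric": → "afrbci" → "af" ✓)

yc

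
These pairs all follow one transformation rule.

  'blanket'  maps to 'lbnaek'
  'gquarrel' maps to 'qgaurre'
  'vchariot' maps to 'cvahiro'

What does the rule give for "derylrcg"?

edyrrlc

The transformation: delete the last character, then swap each adjacent pair of characters (1↔2, 3↔4, ...).
Working it through for "derylrcg": intermediate "derylrc", final "edyrrlc".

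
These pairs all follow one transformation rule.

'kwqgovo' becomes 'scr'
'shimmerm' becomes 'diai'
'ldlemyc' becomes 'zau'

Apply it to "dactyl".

wph

The transformation: keep every other character starting from the second (positions 2nd, 4th, 6th, ...), then shift every letter 4 places backward in the alphabet (wrapping around).
Working it through for "dactyl": intermediate "atl", final "wph".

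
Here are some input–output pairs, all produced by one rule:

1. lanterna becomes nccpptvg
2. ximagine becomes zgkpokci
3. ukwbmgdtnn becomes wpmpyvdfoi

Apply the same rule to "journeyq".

Looking at the pairs, the operation is to shift every letter 2 places forward in the alphabet (wrapping around), then take characters alternately from the front and the back (1st, last, 2nd, 2nd-last, ...).
For "journeyq", step one produces "lqwtpgas"; step two turns that into "lsqawgtp".

lsqawgtp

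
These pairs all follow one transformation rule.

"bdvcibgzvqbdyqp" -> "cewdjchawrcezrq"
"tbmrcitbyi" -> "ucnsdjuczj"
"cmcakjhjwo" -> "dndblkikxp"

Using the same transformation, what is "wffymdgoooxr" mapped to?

xggznehpppys

Each output is the input with this applied: shift every letter 1 place forward in the alphabet (wrapping around).
On "wffymdgoooxr" that produces "xggznehpppys".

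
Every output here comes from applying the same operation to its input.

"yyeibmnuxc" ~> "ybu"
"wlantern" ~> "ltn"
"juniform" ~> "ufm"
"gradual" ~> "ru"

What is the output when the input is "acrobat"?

Rule — keep one character in every 3, starting at position 2 (positions 2nd, 5th, 8th, ...).
Applying that to "acrobat" gives "cb".

cb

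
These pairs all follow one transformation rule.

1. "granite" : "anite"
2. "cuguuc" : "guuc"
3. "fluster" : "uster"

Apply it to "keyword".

yword

The pattern: delete the first 2 characters.
Doing the same to "keyword": "yword".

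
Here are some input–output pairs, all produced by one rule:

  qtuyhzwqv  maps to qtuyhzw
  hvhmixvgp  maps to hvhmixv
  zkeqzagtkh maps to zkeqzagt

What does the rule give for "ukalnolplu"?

In each case the input is transformed by: delete the last 2 characters.
Applying that to "ukalnolplu" gives "ukalnolp".

ukalnolp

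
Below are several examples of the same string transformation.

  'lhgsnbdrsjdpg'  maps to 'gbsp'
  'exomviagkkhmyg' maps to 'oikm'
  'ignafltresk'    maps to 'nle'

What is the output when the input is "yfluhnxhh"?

In each case the input is transformed by: keep one character in every 3, starting at position 3 (positions 3rd, 6th, 9th, ...).
For "yfluhnxhh" the result is "lnh".

lnh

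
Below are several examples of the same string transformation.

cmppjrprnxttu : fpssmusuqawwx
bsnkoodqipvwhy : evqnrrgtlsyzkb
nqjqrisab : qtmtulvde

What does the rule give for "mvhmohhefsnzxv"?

The transformation: shift every letter 3 places forward in the alphabet (wrapping around).
On "mvhmohhefsnzxv" that produces "pykprkkhivqcay".

pykprkkhivqcay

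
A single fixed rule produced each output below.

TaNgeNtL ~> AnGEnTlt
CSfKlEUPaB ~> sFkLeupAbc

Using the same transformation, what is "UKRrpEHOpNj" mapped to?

krRPehoPnJu

What's happening: flip the case of every letter, then move the first character to the end.
Starting from "UKRrpEHOpNj": after the first operation, "ukrRPehoPnJ"; after the second, "krRPehoPnJu".
(Check on "CSfKlEUPaB": → "csFkLeupAb" → "sFkLeupAbc" ✓)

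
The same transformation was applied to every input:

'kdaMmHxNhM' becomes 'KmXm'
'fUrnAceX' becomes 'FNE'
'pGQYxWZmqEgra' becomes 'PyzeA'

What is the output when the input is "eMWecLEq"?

EEe

Each output is the input with this applied: flip the case of every letter, then keep one character in every 3, starting at position 1 (positions 1st, 4th, 7th, ...).
"eMWecLEq" → "EmwECleQ" → "EEe".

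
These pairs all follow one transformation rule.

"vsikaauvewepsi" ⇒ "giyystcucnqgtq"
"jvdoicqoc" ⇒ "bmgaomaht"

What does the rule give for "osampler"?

yknjcpmq

What's happening: shift every letter 2 places backward in the alphabet (wrapping around), then move the first 2 characters to the end (rotate left by 2).
"osampler" → "mqyknjcp" → "yknjcpmq".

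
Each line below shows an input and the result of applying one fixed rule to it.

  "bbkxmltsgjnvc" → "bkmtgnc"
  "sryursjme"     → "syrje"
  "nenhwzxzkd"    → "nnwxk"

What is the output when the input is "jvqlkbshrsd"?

jqksrd

The transformation: keep every other character starting from the first (positions 1st, 3rd, 5th, ...).
Doing the same to "jvqlkbshrsd": "jqksrd".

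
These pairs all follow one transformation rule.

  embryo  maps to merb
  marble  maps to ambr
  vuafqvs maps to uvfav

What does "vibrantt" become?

In each case the input is transformed by: swap each adjacent pair of characters (1↔2, 3↔4, ...), then delete the last 2 characters.
So "vibrantt" becomes "ivrbna".

ivrbna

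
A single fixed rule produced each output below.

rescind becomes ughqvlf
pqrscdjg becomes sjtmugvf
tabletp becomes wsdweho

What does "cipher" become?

In each case the input is transformed by: take characters alternately from the front and the back (1st, last, 2nd, 2nd-last, ...), then shift every letter 3 places forward in the alphabet (wrapping around).
Working it through for "cipher": intermediate "crieph", final "fulhsk".
(Check on "pqrscdjg": → "pgqjrdsc" → "sjtmugvf" ✓)

fulhsk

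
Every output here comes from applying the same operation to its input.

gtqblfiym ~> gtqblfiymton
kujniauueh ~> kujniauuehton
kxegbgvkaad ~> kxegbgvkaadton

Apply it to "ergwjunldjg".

ergwjunldjgton

The rule is to append "ton".
On "ergwjunldjg" that produces "ergwjunldjgton".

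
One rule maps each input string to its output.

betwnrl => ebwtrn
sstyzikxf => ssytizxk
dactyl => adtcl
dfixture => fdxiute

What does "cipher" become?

ichpr

Looking at the pairs, the operation is to swap each adjacent pair of characters (1↔2, 3↔4, ...), then delete the last character.
For "cipher", step one produces "ichpre"; step two turns that into "ichpr".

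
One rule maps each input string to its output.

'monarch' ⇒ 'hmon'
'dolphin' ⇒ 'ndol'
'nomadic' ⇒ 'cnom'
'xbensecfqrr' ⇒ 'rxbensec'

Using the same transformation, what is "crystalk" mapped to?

Looking at the pairs, the operation is to move the last character to the front, then delete the last 3 characters.
For "crystalk", step one produces "kcrystal"; step two turns that into "kcrys".

kcrys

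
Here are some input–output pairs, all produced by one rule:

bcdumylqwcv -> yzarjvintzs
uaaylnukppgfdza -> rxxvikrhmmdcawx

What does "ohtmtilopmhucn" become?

The pattern: shift every letter 3 places backward in the alphabet (wrapping around).
For "ohtmtilopmhucn" the result is "leqjqfilmjerzk".

leqjqfilmjerzk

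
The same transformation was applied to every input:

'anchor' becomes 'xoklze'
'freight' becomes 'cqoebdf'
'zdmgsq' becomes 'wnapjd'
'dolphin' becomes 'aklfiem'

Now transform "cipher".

Rule — take characters alternately from the front and the back (1st, last, 2nd, 2nd-last, ...), then shift every letter 3 places backward in the alphabet (wrapping around).
Starting from "cipher": after the first operation, "crieph"; after the second, "zofbme".

zofbme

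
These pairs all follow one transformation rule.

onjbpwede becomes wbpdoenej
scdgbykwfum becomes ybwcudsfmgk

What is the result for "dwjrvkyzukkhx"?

zdyhxjwkvkukr

The rule is to sort the characters into reverse alphabetical order, then take characters alternately from the front and the back (1st, last, 2nd, 2nd-last, ...).
"dwjrvkyzukkhx" → "zyxwvurkkkjhd" → "zdyhxjwkvkukr".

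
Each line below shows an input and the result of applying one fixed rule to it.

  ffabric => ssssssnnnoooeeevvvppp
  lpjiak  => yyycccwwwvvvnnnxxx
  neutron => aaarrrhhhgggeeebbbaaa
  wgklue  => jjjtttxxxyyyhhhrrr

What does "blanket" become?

oooyyynnnaaaxxxrrrggg

Each output is the input with this applied: shift every letter 13 places forward in the alphabet (wrapping around) — i.e. ROT13, then repeat every character 3 times.
"blanket" → "oynaxrg" → "oooyyynnnaaaxxxrrrggg".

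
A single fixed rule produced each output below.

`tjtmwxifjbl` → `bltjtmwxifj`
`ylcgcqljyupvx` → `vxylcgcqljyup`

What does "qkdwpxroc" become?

Looking at the pairs, the operation is to move the last 2 characters to the front (rotate right by 2).
On "qkdwpxroc" that produces "ocqkdwpxr".

ocqkdwpxr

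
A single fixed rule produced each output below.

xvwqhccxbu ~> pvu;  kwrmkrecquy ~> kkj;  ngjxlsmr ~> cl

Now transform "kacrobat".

vu

Each output is the input with this applied: keep one character in every 3, starting at position 3 (positions 3rd, 6th, 9th, ...), then shift every letter 7 places backward in the alphabet (wrapping around).
Working it through for "kacrobat": intermediate "cb", final "vu".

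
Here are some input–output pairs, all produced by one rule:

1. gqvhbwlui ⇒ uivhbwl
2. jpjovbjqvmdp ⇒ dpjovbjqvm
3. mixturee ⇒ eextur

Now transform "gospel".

Each output is the input with this applied: delete the first 2 characters, then move the last 2 characters to the front (rotate right by 2).
Doing the same to "gospel": "elsp".

elsp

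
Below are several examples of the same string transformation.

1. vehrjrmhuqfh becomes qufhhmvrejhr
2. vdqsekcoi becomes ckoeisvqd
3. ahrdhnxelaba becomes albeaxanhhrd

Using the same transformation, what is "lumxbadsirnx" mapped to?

rinsxdlaubmx

The rule is to move the last 3 characters to the front (rotate right by 3), then take characters alternately from the front and the back (1st, last, 2nd, 2nd-last, ...).
Working it through for "lumxbadsirnx": intermediate "rnxlumxbadsi", final "rinsxdlaubmx".
(Check on "vdqsekcoi": → "coivdqsek" → "ckoeisvqd" ✓)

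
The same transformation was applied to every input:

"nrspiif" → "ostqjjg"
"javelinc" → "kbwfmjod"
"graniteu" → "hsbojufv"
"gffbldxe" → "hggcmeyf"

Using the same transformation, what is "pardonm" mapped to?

qbsepon

Looking at the pairs, the operation is to shift every letter 1 place forward in the alphabet (wrapping around).
For "pardonm" the result is "qbsepon".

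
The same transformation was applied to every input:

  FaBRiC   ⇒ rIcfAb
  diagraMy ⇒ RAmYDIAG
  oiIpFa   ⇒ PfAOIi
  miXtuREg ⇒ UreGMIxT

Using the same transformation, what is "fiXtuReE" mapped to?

Each output is the input with this applied: flip the case of every letter, then swap the front and back halves of the string.
On "fiXtuReE": the first step gives "FIxTUrEe", and the second then gives "UrEeFIxT".

UrEeFIxT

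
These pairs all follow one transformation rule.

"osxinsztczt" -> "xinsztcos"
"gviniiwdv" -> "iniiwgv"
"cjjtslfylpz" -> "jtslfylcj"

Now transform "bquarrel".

The rule is to delete the last 2 characters, then move the first 2 characters to the end (rotate left by 2).
Starting from "bquarrel": after the first operation, "bquarr"; after the second, "uarrbq".
(Check on "osxinsztczt": → "osxinsztc" → "xinsztcos" ✓)

uarrbq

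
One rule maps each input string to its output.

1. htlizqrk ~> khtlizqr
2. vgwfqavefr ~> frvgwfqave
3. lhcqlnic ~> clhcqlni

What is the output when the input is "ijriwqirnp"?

npijriwqir

Rule — move the first 3 characters to the end (rotate left by 3), then swap the front and back halves of the string.
"ijriwqirnp" → "iwqirnpijr" → "npijriwqir".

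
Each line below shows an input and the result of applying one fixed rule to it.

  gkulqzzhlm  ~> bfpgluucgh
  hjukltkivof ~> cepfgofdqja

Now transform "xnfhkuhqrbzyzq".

siacfpclmwutul

In each case the input is transformed by: shift every letter 5 places backward in the alphabet (wrapping around).
"xnfhkuhqrbzyzq" → "siacfpclmwutul".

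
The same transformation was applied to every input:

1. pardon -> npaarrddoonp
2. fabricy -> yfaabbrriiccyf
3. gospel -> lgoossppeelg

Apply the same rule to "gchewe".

What's happening: double every character, then swap the first and last characters.
"gchewe" → "ggcchheewwee" → "egcchheewweg".

egcchheewweg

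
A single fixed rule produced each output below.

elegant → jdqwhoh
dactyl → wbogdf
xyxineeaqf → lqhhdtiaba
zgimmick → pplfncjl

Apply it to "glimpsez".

psvhcjol

Looking at the pairs, the operation is to move the first 3 characters to the end (rotate left by 3), then shift every letter 3 places forward in the alphabet (wrapping around).
Starting from "glimpsez": after the first operation, "mpsezgli"; after the second, "psvhcjol".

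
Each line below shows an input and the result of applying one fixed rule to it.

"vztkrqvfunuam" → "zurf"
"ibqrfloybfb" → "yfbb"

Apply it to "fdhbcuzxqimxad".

Rule — keep one character in every 3, starting at position 2 (positions 2nd, 5th, 8th, ...), then sort the characters into reverse alphabetical order.
For "fdhbcuzxqimxad", step one produces "dcxmd"; step two turns that into "xmddc".

xmddc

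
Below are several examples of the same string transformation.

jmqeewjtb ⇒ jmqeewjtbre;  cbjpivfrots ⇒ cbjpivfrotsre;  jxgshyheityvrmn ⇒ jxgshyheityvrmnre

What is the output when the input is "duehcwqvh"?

duehcwqvhre

The rule is to append "re".
"duehcwqvh" → "duehcwqvhre".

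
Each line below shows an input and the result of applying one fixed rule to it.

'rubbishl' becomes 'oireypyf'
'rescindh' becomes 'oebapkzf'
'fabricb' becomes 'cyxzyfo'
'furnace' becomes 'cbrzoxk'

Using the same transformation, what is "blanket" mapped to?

Looking at the pairs, the operation is to shift every letter 3 places backward in the alphabet (wrapping around), then take characters alternately from the front and the back (1st, last, 2nd, 2nd-last, ...).
"blanket" → "yixkhbq" → "yqibxhk".

yqibxhk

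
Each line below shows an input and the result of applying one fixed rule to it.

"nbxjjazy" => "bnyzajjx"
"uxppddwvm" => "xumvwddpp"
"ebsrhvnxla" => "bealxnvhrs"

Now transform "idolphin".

dinihplo

The transformation: move the first 2 characters to the end (rotate left by 2), then reverse the string.
Applying both steps to "idolphin": "olphinid", then "dinihplo".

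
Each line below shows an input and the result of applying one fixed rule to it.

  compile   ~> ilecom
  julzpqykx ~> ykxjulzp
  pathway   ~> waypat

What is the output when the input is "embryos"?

yosemb

Looking at the pairs, the operation is to move the last 3 characters to the front (rotate right by 3), then delete the last character.
On "embryos" that produces "yosemb".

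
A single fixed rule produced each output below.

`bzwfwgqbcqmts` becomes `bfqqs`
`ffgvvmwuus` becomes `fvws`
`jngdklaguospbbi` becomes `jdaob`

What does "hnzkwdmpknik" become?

hkmn

Looking at the pairs, the operation is to keep one character in every 3, starting at position 1 (positions 1st, 4th, 7th, ...).
For "hnzkwdmpknik" the result is "hkmn".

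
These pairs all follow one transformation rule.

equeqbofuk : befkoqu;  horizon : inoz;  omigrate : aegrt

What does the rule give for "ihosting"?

ginst

What's happening: delete the first 3 characters, then sort the characters into alphabetical order.
Applying both steps to "ihosting": "sting", then "ginst".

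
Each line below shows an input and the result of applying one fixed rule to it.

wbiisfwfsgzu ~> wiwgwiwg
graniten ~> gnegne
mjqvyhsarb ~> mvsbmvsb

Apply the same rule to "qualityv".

Rule — keep one character in every 3, starting at position 1 (positions 1st, 4th, 7th, ...), then write the whole string twice.
"qualityv" → "qly" → "qlyqly".

qlyqly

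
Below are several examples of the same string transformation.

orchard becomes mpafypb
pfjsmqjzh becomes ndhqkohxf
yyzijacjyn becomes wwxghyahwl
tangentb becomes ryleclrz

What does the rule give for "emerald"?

The transformation: shift every letter 2 places backward in the alphabet (wrapping around).
Doing the same to "emerald": "ckcpyjb".

ckcpyjb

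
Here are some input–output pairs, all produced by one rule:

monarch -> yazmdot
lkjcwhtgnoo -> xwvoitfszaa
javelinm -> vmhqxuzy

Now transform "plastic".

bxmefuo

In each case the input is transformed by: shift every letter 12 places forward in the alphabet (wrapping around).
For "plastic" the result is "bxmefuo".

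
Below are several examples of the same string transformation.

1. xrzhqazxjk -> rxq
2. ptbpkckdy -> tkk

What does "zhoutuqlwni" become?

hwt

What's happening: take characters alternately from the front and the back (1st, last, 2nd, 2nd-last, ...), then keep one character in every 3, starting at position 3 (positions 3rd, 6th, 9th, ...).
For "zhoutuqlwni", step one produces "zihnowultqu"; step two turns that into "hwt".
(Check on "ptbpkckdy": → "pytdbkpck" → "tkk" ✓)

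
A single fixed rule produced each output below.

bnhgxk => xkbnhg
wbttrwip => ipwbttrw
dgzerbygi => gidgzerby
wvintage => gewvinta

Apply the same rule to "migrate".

temigra

What's happening: move the last 2 characters to the front (rotate right by 2).
Applying that to "migrate" gives "temigra".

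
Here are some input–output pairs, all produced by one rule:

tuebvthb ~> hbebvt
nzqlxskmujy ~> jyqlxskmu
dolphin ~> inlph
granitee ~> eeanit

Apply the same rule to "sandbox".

Each output is the input with this applied: delete the first 2 characters, then move the last 2 characters to the front (rotate right by 2).
Working it through for "sandbox": intermediate "ndbox", final "oxndb".
(Check on "granitee": → "anitee" → "eeanit" ✓)

oxndb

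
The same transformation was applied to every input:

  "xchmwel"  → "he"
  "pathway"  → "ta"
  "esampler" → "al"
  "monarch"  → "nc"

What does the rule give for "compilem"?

In each case the input is transformed by: keep one character in every 3, starting at position 3 (positions 3rd, 6th, 9th, ...).
So "compilem" becomes "ml".

ml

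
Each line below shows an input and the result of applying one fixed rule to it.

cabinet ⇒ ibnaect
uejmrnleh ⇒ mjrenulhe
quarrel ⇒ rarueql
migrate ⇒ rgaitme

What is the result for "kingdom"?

The transformation: move the first 3 characters to the end (rotate left by 3), then take characters alternately from the front and the back (1st, last, 2nd, 2nd-last, ...).
On "kingdom": the first step gives "gdomkin", and the second then gives "gndiokm".

gndiokm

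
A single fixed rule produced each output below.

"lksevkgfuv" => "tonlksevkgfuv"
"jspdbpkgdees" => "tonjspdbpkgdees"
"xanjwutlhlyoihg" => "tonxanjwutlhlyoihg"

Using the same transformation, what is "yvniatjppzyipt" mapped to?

tonyvniatjppzyipt

What's happening: prepend "ton".
On "yvniatjppzyipt" that produces "tonyvniatjppzyipt".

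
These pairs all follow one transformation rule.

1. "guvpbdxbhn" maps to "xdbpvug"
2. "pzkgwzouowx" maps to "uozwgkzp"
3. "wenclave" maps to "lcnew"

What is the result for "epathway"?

htape

The transformation: reverse the string, then delete the first 3 characters.
"epathway" → "yawhtape" → "htape".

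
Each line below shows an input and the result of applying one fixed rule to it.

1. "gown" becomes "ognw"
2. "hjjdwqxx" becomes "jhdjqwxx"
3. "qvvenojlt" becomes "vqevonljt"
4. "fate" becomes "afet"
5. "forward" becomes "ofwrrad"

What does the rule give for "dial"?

idla

Rule — swap each adjacent pair of characters (1↔2, 3↔4, ...).
So "dial" becomes "idla".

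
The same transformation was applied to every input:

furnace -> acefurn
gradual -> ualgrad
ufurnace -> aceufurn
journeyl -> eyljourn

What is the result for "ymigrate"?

ateymigr

The pattern: move the last 3 characters to the front (rotate right by 3).
For "ymigrate" the result is "ateymigr".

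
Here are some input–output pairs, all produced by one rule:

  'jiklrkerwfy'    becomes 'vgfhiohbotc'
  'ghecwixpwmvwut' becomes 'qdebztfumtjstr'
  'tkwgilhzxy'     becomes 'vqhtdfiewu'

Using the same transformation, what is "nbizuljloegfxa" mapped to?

xkyfwrigilbdcu

The pattern: shift every letter 3 places backward in the alphabet (wrapping around), then move the last character to the front.
So "nbizuljloegfxa" becomes "xkyfwrigilbdcu".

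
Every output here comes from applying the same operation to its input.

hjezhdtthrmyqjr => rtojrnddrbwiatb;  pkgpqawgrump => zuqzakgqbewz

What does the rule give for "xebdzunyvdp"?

Each output is the input with this applied: shift every letter 10 places forward in the alphabet (wrapping around).
Applying that to "xebdzunyvdp" gives "holnjexifnz".

holnjexifnz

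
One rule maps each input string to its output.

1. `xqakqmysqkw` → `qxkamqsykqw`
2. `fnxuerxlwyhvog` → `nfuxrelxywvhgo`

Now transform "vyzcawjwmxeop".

yvczwawjxmoep

Looking at the pairs, the operation is to swap each adjacent pair of characters (1↔2, 3↔4, ...).
Doing the same to "vyzcawjwmxeop": "yvczwawjxmoep".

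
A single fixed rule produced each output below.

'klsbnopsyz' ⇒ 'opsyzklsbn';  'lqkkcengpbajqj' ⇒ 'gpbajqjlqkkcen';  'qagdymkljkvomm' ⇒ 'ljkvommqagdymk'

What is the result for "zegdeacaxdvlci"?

axdvlcizegdeac

The transformation: swap the front and back halves of the string.
Applying that to "zegdeacaxdvlci" gives "axdvlcizegdeac".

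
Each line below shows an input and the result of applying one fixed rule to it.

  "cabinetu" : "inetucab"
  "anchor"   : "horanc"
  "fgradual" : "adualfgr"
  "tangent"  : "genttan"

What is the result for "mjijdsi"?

The pattern: move the first 3 characters to the end (rotate left by 3).
So "mjijdsi" becomes "jdsimji".

jdsimji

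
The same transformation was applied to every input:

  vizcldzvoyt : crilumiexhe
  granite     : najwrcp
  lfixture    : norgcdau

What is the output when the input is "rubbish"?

qdkkrba

The transformation: swap the first and last characters, then shift every letter 9 places forward in the alphabet (wrapping around).
Doing the same to "rubbish": "qdkkrba".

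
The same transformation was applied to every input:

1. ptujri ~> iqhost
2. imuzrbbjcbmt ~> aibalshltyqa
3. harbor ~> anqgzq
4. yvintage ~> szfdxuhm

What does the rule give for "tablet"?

What's happening: shift every letter 1 place backward in the alphabet (wrapping around), then swap the front and back halves of the string.
"tablet" → "szakds" → "kdssza".
(Check on "yvintage": → "xuhmszfd" → "szfdxuhm" ✓)

kdssza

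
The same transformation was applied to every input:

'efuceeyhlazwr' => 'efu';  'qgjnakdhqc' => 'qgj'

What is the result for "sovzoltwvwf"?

sov

Looking at the pairs, the operation is to keep only the first 3 characters.
So "sovzoltwvwf" becomes "sov".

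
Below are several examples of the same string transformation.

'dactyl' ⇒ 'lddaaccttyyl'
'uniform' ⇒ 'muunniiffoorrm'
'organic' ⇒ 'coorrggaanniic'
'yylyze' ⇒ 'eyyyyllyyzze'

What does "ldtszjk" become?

The transformation: double every character, then move the last character to the front.
For "ldtszjk", step one produces "llddttsszzjjkk"; step two turns that into "kllddttsszzjjk".

kllddttsszzjjk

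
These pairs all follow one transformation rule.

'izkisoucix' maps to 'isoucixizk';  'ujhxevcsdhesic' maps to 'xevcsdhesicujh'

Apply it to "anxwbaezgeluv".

wbaezgeluvanx

Looking at the pairs, the operation is to move the first 3 characters to the end (rotate left by 3).
On "anxwbaezgeluv" that produces "wbaezgeluvanx".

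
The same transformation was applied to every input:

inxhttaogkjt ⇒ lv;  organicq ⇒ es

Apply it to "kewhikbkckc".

What's happening: shift every letter 2 places forward in the alphabet (wrapping around), then keep only the last 2 characters.
"kewhikbkckc" → "me".
(Check on "inxhttaogkjt": → "kpzjvvcqimlv" → "lv" ✓)

me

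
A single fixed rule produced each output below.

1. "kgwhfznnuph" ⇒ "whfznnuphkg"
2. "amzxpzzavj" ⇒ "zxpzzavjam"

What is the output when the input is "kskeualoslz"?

keualoslzks

The pattern: move the first 2 characters to the end (rotate left by 2).
Applying that to "kskeualoslz" gives "keualoslzks".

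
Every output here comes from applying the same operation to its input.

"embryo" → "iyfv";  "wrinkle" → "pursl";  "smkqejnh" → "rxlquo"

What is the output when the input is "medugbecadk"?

kbniljhkr

Looking at the pairs, the operation is to shift every letter 7 places forward in the alphabet (wrapping around), then delete the first 2 characters.
Starting from "medugbecadk": after the first operation, "tlkbniljhkr"; after the second, "kbniljhkr".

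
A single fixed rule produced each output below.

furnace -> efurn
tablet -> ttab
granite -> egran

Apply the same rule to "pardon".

npar

The transformation: move the last character to the front, then delete the last 2 characters.
Working it through for "pardon": intermediate "npardo", final "npar".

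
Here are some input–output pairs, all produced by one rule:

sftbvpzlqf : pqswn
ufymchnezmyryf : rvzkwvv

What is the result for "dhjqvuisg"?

The pattern: shift every letter 3 places backward in the alphabet (wrapping around), then keep every other character starting from the first (positions 1st, 3rd, 5th, ...).
"dhjqvuisg" → "agsfd".

agsfd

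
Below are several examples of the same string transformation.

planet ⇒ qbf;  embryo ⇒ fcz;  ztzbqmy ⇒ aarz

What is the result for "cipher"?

The pattern: shift every letter 1 place forward in the alphabet (wrapping around), then keep every other character starting from the first (positions 1st, 3rd, 5th, ...).
Applying both steps to "cipher": "djqifs", then "dqf".

dqf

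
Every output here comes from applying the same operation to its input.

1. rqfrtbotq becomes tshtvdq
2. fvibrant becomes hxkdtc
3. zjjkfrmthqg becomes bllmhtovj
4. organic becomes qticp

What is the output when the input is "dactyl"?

The rule is to delete the last 2 characters, then shift every letter 2 places forward in the alphabet (wrapping around).
Starting from "dactyl": after the first operation, "dact"; after the second, "fcev".

fcev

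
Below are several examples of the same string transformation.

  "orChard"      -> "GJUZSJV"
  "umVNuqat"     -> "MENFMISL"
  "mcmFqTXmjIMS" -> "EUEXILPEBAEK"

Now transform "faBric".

The transformation: shift every letter 8 places backward in the alphabet (wrapping around), then convert every letter to uppercase.
Applying that to "faBric" gives "XSTJAU".

XSTJAU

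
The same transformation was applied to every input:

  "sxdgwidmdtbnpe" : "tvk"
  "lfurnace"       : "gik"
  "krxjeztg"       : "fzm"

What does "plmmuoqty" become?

The transformation: shift every letter 6 places forward in the alphabet (wrapping around), then keep only the last 3 characters.
On "plmmuoqty": the first step gives "vrssauwze", and the second then gives "wze".

wze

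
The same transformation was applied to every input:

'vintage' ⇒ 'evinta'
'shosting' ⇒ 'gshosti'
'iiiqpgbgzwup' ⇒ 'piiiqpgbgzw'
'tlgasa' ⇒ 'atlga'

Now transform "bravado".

obrava

Each output is the input with this applied: move the last character to the front, then delete the last character.
"bravado" → "obravad" → "obrava".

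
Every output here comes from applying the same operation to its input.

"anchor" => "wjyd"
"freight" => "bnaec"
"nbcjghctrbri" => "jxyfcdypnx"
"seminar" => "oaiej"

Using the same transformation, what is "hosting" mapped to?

dkope

What's happening: delete the last 2 characters, then shift every letter 4 places backward in the alphabet (wrapping around).
Starting from "hosting": after the first operation, "hosti"; after the second, "dkope".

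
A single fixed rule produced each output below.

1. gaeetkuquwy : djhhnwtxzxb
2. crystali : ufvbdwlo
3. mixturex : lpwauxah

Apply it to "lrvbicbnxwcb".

The rule is to shift every letter 3 places forward in the alphabet (wrapping around), then swap each adjacent pair of characters (1↔2, 3↔4, ...).
Applying both steps to "lrvbicbnxwcb": "ouyelfeqazfe", then "uoeyflqezaef".

uoeyflqezaef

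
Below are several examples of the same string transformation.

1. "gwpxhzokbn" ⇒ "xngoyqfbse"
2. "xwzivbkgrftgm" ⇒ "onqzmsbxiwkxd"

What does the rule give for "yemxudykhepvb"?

pvdolupbyvgms

The rule is to shift every letter 9 places backward in the alphabet (wrapping around).
Applying that to "yemxudykhepvb" gives "pvdolupbyvgms".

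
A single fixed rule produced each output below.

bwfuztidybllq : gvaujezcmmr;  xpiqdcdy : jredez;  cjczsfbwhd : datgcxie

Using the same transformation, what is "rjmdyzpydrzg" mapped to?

Each output is the input with this applied: shift every letter 1 place forward in the alphabet (wrapping around), then delete the first 2 characters.
For "rjmdyzpydrzg", step one produces "sknezaqzesah"; step two turns that into "nezaqzesah".

nezaqzesah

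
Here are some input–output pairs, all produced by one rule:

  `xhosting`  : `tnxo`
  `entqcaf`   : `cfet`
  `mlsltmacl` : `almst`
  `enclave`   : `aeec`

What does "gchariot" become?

Each output is the input with this applied: keep every other character starting from the first (positions 1st, 3rd, 5th, ...), then move the last 2 characters to the front (rotate right by 2).
On "gchariot": the first step gives "ghro", and the second then gives "rogh".

rogh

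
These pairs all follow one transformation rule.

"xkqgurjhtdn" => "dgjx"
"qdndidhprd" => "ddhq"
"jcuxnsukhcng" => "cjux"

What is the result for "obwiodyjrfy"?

What's happening: keep one character in every 3, starting at position 1 (positions 1st, 4th, 7th, ...), then sort the characters into alphabetical order.
Applying that to "obwiodyjrfy" gives "fioy".

fioy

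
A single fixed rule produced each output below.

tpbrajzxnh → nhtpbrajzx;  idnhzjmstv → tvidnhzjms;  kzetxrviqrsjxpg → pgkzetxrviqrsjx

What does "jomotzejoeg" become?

The pattern: move the last 2 characters to the front (rotate right by 2).
On "jomotzejoeg" that produces "egjomotzejo".

egjomotzejo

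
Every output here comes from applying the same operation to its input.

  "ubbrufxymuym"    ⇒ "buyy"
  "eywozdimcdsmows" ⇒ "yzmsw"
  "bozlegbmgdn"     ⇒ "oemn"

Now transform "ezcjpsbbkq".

Each output is the input with this applied: keep one character in every 3, starting at position 2 (positions 2nd, 5th, 8th, ...).
On "ezcjpsbbkq" that produces "zpb".

zpb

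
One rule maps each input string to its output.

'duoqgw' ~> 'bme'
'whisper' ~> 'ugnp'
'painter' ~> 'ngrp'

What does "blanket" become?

The rule is to keep every other character starting from the first (positions 1st, 3rd, 5th, ...), then shift every letter 2 places backward in the alphabet (wrapping around).
Applying both steps to "blanket": "bakt", then "zyir".

zyir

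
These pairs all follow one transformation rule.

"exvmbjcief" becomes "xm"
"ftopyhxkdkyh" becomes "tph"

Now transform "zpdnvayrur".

pn

In each case the input is transformed by: keep every other character starting from the second (positions 2nd, 4th, 6th, ...), then delete the last 3 characters.
Applying both steps to "zpdnvayrur": "pnarr", then "pn".
(Check on "ftopyhxkdkyh": → "tphkkh" → "tph" ✓)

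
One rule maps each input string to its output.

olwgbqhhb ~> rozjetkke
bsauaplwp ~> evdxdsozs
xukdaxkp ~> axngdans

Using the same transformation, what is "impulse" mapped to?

The transformation: shift every letter 3 places forward in the alphabet (wrapping around).
Doing the same to "impulse": "lpsxovh".

lpsxovh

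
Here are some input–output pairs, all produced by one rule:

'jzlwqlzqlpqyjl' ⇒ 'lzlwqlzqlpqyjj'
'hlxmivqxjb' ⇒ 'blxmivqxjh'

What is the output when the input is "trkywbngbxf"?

frkywbngbxt

The transformation: swap the first and last characters.
So "trkywbngbxf" becomes "frkywbngbxt".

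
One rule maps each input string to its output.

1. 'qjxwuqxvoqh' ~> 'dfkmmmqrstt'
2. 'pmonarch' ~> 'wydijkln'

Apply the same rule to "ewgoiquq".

acekmmqs

The transformation: sort the characters into alphabetical order, then shift every letter 4 places backward in the alphabet (wrapping around).
On "ewgoiquq": the first step gives "egioqquw", and the second then gives "acekmmqs".
(Check on "pmonarch": → "achmnopr" → "wydijkln" ✓)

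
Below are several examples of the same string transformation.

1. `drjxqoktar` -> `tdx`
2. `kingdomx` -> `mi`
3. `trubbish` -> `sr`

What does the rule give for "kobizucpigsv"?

The pattern: swap the front and back halves of the string, then keep one character in every 3, starting at position 3 (positions 3rd, 6th, 9th, ...).
So "kobizucpigsv" becomes "ivbu".

ivbu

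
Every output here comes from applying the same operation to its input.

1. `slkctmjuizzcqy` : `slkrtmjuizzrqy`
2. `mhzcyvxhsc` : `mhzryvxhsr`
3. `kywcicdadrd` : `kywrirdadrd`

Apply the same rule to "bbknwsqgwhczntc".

bbknwsqgwhrzntr

Rule — replace every "c" with "r".
Applying that to "bbknwsqgwhczntc" gives "bbknwsqgwhrzntr".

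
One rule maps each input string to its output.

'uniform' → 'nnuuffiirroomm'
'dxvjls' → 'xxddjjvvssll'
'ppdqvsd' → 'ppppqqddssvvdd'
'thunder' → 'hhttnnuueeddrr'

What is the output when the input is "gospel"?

ooggppssllee

The transformation: swap each adjacent pair of characters (1↔2, 3↔4, ...), then double every character.
On "gospel" that produces "ooggppssllee".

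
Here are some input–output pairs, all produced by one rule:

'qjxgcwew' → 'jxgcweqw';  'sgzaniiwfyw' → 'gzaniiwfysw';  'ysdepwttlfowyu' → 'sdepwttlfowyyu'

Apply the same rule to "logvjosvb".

The rule is to swap the first and last characters, then move the first character to the end.
Working it through for "logvjosvb": intermediate "bogvjosvl", final "ogvjosvlb".

ogvjosvlb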